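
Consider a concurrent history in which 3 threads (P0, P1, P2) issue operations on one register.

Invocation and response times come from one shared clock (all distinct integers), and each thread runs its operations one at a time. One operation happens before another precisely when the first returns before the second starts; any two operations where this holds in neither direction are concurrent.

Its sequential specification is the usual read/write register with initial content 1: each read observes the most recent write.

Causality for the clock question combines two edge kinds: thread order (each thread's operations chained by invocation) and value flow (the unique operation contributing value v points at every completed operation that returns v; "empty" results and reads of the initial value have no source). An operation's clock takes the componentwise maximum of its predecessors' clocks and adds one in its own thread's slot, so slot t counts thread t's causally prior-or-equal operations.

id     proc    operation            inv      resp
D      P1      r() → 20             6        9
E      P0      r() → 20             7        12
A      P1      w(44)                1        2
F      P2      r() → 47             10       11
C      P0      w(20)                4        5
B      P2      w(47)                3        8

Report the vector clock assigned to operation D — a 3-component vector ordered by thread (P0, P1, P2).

no predecessors for B (invoked 3): P2 increments from zero → (0, 0, 1)
no predecessors for A (invoked 1): P1 increments from zero → (0, 1, 0)
no predecessors for C (invoked 4): P0 increments from zero → (1, 0, 0)
merge at F (invoked 10): VC(B)=(0, 0, 1), own-thread bump on P2 → (0, 0, 2)
merge at E (invoked 7): VC(C)=(1, 0, 0), own-thread bump on P0 → (2, 0, 0)
merge at D (invoked 6): VC(A)=(0, 1, 0), VC(C)=(1, 0, 0), own-thread bump on P1 → (1, 2, 0)
target: VC(D) = (1, 2, 0)

(1, 2, 0)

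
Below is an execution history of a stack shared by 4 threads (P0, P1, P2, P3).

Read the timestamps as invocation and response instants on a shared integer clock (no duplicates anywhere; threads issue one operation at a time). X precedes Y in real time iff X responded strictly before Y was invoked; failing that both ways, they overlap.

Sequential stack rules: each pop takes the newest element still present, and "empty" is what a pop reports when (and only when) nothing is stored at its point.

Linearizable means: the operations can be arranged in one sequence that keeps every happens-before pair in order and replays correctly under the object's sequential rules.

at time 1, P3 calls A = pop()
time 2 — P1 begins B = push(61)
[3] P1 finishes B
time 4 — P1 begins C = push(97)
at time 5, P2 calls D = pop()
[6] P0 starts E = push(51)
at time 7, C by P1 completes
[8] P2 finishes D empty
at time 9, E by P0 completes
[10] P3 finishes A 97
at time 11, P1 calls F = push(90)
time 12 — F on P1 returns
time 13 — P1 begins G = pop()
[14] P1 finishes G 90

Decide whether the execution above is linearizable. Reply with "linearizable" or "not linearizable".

already the first 10 events (up to A's response at time 10) admit no linearization; the first 9 still do
real-time-consistent orders of the 5 completed operations: 30 — all fail the stack replay
for example A, B, C, D, E fails at step 1: A pop() → 97 is not legal there
for example A, B, C, E, D fails at step 1: A pop() → 97 is not legal there

not linearizable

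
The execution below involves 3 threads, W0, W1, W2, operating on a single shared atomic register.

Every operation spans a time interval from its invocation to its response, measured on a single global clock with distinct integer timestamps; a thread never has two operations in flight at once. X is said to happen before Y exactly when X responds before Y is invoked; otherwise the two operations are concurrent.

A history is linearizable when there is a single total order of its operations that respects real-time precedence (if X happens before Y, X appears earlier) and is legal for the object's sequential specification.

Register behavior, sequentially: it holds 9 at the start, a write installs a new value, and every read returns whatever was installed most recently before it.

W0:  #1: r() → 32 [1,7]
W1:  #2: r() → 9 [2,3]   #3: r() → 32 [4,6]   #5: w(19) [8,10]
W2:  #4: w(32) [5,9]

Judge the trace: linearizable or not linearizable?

linearizable

one valid linearization: #2, #4, #1, #3, #5
step 1: #2 r() → 9 — value 9
step 2: #4 w(32) — value 32
step 3: #1 r() → 32 — value 32
step 4: #3 r() → 32 — value 32
step 5: #5 w(19) — value 19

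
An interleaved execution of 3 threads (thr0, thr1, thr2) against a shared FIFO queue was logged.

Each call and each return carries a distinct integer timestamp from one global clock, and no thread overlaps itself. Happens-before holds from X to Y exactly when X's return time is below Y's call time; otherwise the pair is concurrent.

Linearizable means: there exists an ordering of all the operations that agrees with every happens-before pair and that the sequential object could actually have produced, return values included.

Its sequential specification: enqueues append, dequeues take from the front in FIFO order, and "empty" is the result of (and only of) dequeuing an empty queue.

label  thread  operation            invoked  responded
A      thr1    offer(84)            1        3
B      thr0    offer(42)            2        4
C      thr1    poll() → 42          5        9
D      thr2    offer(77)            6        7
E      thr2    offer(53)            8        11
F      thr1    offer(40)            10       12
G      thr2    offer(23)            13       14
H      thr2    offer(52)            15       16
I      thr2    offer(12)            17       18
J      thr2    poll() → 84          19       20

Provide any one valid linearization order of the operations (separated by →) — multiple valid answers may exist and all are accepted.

step 1: B offer(42) — queue <42>
step 2: A offer(84) — queue <42,84>
step 3: C poll() → 42 — queue <84>
step 4: D offer(77) — queue <84,77>
step 5: E offer(53) — queue <84,77,53>
step 6: F offer(40) — queue <84,77,53,40>
step 7: G offer(23) — queue <84,77,53,40,23>
step 8: H offer(52) — queue <84,77,53,40,23,52>
step 9: I offer(12) — queue <84,77,53,40,23,52,12>
step 10: J poll() → 84 — queue <77,53,40,23,52,12>

B → A → C → D → E → F → G → H → I → J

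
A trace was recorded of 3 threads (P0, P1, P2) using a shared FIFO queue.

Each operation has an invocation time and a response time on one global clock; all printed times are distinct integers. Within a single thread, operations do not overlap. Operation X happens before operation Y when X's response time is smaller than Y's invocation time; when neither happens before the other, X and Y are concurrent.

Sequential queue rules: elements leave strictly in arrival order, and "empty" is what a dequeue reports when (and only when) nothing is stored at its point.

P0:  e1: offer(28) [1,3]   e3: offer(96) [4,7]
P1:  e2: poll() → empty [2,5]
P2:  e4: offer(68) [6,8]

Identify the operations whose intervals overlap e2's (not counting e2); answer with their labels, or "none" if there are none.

e1, e3

e2 runs from 2 to 5; window-overlapping ops are concurrent
e1 [1,3]: concurrent
e3 [4,7]: concurrent
e4 [6,8]: after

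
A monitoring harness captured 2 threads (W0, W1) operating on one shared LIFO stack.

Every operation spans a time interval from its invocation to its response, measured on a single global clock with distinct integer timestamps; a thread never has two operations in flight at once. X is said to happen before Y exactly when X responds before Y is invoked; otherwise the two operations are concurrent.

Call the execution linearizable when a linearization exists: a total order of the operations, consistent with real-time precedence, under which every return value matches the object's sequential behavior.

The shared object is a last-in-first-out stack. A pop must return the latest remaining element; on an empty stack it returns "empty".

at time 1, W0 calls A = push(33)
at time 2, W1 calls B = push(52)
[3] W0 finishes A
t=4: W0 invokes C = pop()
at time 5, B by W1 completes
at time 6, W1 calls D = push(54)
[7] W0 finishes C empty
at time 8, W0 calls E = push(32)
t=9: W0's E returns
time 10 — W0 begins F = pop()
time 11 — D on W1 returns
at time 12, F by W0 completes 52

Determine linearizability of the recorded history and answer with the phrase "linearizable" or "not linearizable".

not linearizable

prefix check: 1..6 passes, 1..7 fails once C's time-7 response joins
3 completed operations, 3 real-time-consistent orders — every LIFO stack replay fails
completion choices over the 1 pending operation (D) were checked; none helps
for example A, B, C (pending dropped) fails at step 3: C pop() → empty is not legal there
for example A, C, B (pending dropped) fails at step 2: C pop() → empty is not legal there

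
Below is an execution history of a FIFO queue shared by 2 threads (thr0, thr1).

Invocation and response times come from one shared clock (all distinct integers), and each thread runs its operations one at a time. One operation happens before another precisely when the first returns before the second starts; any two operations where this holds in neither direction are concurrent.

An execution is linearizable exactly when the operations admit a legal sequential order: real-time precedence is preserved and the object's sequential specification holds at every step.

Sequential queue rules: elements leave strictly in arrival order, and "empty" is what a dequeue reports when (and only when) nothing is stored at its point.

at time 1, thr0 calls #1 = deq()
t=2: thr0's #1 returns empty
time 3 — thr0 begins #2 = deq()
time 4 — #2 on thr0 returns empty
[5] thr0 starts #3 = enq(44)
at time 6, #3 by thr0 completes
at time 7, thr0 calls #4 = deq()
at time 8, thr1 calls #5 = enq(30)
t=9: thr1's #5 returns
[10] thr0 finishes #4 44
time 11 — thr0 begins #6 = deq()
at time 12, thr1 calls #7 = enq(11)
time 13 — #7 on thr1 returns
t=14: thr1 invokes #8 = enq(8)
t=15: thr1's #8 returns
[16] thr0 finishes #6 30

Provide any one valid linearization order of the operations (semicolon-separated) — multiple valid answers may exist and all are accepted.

#1; #2; #3; #4; #5; #6; #7; #8

step 1: #1 deq() → empty — queue <>
step 2: #2 deq() → empty — queue <>
step 3: #3 enq(44) — queue <44>
step 4: #4 deq() → 44 — queue <>
step 5: #5 enq(30) — queue <30>
step 6: #6 deq() → 30 — queue <>
step 7: #7 enq(11) — queue <11>
step 8: #8 enq(8) — queue <11,8>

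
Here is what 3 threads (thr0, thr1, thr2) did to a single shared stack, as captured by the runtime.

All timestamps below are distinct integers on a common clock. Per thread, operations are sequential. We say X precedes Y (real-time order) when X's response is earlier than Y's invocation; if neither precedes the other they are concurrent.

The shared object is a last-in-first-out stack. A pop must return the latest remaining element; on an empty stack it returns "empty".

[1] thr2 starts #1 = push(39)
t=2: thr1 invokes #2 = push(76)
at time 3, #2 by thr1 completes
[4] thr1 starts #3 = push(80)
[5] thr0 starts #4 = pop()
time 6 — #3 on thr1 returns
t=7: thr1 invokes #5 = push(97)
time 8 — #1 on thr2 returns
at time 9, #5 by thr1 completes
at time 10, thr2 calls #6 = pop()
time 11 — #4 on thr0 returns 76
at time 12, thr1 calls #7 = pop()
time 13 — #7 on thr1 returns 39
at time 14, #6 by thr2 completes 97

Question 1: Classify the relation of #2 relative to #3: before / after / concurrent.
#2 spans [2,3], #3 spans [4,6]
resp(#2)=3 < inv(#3)=4

before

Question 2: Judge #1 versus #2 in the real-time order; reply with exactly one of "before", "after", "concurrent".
#1 spans [1,8], #2 spans [2,3]
the intervals overlap in both directions

concurrent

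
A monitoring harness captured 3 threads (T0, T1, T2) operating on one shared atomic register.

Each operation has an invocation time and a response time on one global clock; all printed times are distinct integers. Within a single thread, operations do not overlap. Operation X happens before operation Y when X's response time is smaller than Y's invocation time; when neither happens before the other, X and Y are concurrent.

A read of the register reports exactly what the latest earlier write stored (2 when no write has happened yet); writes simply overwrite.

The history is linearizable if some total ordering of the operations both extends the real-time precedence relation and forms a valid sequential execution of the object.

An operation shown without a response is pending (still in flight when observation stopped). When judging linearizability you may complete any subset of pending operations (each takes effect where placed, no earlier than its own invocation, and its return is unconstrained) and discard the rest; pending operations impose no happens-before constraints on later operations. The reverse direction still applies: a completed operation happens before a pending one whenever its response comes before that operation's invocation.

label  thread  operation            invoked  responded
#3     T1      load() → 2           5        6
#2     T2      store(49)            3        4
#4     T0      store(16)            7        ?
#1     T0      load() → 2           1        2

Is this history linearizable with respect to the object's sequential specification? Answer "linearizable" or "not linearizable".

not linearizable

through event 5 a valid linearization exists; event 6 (#3 responding at time 6) ends that
exactly one order of the 3 completed ops respects real time; the atomic register replay fails
e.g. #1, #2, #3: illegal at step 3, since #3 load() → 2 cannot apply there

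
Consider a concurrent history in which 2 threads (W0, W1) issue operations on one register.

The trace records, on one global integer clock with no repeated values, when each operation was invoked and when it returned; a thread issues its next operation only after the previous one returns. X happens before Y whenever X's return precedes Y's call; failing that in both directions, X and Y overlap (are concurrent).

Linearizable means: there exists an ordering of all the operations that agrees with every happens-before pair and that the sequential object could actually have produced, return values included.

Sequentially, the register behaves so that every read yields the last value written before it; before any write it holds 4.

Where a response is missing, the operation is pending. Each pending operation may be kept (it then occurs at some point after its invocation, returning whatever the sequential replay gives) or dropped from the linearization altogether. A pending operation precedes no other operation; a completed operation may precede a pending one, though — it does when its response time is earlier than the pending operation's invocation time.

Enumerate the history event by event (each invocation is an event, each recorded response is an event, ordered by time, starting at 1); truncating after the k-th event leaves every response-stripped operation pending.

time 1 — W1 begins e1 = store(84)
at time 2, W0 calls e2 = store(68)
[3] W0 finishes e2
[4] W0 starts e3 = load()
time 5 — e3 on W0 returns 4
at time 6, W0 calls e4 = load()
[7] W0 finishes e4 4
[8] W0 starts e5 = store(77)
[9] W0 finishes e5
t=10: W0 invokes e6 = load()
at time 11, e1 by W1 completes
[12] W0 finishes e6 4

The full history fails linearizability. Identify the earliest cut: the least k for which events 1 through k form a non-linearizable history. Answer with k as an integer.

5

events 1..4 are linearizable, e.g. via e1, e2:
1. e1 store(84) (pending, included), leaving value 84
2. e2 store(68), leaving value 68
include event 5 — e3 responding at 5 — and every candidate order breaks
every completion of the 1 pending operation (e1) was checked; none linearizes
sample order e2, e3 (pending dropped) stalls at step 2 — e3 load() → 4 has no legal effect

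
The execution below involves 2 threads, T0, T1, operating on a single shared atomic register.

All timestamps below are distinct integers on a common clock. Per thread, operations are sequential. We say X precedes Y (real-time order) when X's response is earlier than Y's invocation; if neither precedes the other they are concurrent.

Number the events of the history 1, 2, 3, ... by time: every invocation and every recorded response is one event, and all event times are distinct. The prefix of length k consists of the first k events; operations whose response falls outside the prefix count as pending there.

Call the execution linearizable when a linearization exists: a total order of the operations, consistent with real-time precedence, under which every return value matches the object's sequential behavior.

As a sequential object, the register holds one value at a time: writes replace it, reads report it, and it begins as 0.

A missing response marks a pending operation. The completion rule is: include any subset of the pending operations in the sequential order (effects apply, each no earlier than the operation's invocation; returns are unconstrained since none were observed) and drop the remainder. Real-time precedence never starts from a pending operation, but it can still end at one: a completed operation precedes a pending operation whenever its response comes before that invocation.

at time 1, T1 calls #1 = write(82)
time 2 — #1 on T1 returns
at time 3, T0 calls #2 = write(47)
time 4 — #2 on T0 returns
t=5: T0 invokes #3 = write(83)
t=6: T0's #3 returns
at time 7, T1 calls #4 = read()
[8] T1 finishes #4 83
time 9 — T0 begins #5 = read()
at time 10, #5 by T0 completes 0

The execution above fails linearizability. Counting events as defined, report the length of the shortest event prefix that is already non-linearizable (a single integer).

10

events 1..9 are still linearizable — one witness is #1, #2, #3, #4:
1. #1 write(82), leaving value 82
2. #2 write(47), leaving value 47
3. #3 write(83), leaving value 83
4. #4 read() → 83, leaving value 83
once event 10 joins (#5's response, time 10), exhaustive search finds no witness
for example #1, #2, #3, #4, #5 fails at step 5: #5 read() → 0 is not legal there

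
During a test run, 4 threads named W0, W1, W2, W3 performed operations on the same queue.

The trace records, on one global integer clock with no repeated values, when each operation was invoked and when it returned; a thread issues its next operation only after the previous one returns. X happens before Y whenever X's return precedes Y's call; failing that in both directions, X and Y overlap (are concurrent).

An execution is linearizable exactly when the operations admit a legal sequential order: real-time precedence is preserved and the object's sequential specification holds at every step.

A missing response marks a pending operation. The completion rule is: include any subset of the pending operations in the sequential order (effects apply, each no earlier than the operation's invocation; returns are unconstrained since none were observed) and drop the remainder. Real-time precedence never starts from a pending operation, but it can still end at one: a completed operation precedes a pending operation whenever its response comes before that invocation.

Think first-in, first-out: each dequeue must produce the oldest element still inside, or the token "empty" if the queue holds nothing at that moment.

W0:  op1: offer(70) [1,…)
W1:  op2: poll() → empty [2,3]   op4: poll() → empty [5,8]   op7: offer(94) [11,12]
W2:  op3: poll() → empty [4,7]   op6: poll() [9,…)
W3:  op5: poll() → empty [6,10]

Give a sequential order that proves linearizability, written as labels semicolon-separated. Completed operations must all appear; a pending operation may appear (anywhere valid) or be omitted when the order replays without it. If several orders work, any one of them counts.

step 1: op2 poll() → empty — queue <>
step 2: op3 poll() → empty — queue <>
step 3: op4 poll() → empty — queue <>
step 4: op1 offer(70) (pending, included) — queue <70>
step 5: op6 poll() (pending, included) — queue <>
step 6: op5 poll() → empty — queue <>
step 7: op7 offer(94) — queue <94>

op2; op3; op4; op1; op6; op5; op7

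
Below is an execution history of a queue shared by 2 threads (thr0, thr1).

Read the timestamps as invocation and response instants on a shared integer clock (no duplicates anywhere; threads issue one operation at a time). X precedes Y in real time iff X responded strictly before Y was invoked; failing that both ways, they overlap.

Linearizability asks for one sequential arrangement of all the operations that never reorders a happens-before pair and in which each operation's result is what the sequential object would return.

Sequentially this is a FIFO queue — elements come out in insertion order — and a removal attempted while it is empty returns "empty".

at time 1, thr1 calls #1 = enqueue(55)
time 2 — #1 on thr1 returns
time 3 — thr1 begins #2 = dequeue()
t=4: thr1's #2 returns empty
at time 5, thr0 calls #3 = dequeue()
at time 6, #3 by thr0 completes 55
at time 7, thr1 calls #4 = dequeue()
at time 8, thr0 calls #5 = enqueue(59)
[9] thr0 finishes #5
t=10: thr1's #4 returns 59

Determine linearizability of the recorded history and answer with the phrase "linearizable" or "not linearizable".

cut after 3 events: linearizable; cut after 4 events (#2 responds, time 4): not linearizable
one real-time candidate order over the 2 completed operations — the queue replay rejects it
for example #1, #2 fails at step 2: #2 dequeue() → empty is not legal there

not linearizable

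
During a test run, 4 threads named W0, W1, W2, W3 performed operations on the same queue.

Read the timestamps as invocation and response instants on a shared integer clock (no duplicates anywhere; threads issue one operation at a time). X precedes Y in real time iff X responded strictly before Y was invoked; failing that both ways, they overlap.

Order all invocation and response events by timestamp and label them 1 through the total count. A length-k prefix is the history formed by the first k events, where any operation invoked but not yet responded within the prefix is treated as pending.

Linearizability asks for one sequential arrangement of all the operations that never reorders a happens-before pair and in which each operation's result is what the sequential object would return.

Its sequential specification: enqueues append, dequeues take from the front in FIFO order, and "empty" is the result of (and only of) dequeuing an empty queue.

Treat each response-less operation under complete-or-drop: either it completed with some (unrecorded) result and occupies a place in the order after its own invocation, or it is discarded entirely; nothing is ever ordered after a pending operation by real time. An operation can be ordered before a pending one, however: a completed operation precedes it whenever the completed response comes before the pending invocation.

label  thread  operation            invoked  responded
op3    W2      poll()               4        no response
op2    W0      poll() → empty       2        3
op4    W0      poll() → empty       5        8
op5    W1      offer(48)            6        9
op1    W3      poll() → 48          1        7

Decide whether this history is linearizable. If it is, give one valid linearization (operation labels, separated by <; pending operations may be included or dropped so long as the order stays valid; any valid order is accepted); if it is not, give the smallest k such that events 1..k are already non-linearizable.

step 1: op2 poll() → empty — queue <>
step 2: op3 poll() (pending, included) — queue <>
step 3: op4 poll() → empty — queue <>
step 4: op5 offer(48) — queue <48>
step 5: op1 poll() → 48 — queue <>

linearizable — witness: op2 < op3 < op4 < op5 < op1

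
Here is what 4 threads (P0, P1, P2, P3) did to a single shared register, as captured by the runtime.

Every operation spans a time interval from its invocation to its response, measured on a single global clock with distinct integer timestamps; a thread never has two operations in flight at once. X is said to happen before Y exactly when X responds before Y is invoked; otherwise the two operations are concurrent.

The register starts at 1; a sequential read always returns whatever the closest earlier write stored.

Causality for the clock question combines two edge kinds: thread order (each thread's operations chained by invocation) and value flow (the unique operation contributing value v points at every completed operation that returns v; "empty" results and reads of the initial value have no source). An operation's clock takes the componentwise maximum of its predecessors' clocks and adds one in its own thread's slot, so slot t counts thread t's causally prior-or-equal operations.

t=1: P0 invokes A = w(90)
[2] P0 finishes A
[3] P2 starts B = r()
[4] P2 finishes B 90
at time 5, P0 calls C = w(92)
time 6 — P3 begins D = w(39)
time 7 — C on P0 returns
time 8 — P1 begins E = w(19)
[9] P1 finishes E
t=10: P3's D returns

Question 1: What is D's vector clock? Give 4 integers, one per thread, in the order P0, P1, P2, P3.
(0, 0, 0, 1)

invoked at 6, D has no predecessors; its own P3 bump gives (0, 0, 0, 1)
invoked at 8, E has no predecessors; its own P1 bump gives (0, 1, 0, 0)
invoked at 1, A has no predecessors; its own P0 bump gives (1, 0, 0, 0)
VC(B, invoked at 3): max of VC(A)=(1, 0, 0, 0), then +1 on thread P2 → (1, 0, 1, 0)
VC(C, invoked at 5): max of VC(A)=(1, 0, 0, 0), then +1 on thread P0 → (2, 0, 0, 0)
target: VC(D) = (0, 0, 0, 1)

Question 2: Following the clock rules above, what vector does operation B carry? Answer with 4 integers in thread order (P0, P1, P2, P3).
(1, 0, 1, 0)

D (invocation 6): nothing precedes it; P3's component alone gives (0, 0, 0, 1)
E (invocation 8): nothing precedes it; P1's component alone gives (0, 1, 0, 0)
A (invocation 1): nothing precedes it; P0's component alone gives (1, 0, 0, 0)
invoked at 3, B merges VC(A)=(1, 0, 0, 0) and bumps P2's slot → (1, 0, 1, 0)
invoked at 5, C merges VC(A)=(1, 0, 0, 0) and bumps P0's slot → (2, 0, 0, 0)
target: VC(B) = (1, 0, 1, 0)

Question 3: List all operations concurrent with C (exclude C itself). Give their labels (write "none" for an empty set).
D

C runs from 5 to 7; window-overlapping ops are concurrent
A [1,2]: before
B [3,4]: before
D [6,10]: concurrent
E [8,9]: after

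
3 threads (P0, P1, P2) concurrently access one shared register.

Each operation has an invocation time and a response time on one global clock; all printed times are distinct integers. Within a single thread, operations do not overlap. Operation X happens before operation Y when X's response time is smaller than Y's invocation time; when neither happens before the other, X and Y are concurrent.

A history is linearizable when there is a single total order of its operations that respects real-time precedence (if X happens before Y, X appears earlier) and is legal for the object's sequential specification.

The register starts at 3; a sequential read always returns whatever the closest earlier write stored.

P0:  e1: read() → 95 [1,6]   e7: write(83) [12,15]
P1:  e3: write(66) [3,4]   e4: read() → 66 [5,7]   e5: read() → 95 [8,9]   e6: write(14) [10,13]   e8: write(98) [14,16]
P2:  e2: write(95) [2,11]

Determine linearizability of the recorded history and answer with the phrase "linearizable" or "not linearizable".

one valid linearization: e3, e4, e2, e1, e5, e6, e7, e8
after step 1 (e3 write(66)): value 66
after step 2 (e4 read() → 66): value 66
after step 3 (e2 write(95)): value 95
after step 4 (e1 read() → 95): value 95
after step 5 (e5 read() → 95): value 95
after step 6 (e6 write(14)): value 14
after step 7 (e7 write(83)): value 83
after step 8 (e8 write(98)): value 98

linearizable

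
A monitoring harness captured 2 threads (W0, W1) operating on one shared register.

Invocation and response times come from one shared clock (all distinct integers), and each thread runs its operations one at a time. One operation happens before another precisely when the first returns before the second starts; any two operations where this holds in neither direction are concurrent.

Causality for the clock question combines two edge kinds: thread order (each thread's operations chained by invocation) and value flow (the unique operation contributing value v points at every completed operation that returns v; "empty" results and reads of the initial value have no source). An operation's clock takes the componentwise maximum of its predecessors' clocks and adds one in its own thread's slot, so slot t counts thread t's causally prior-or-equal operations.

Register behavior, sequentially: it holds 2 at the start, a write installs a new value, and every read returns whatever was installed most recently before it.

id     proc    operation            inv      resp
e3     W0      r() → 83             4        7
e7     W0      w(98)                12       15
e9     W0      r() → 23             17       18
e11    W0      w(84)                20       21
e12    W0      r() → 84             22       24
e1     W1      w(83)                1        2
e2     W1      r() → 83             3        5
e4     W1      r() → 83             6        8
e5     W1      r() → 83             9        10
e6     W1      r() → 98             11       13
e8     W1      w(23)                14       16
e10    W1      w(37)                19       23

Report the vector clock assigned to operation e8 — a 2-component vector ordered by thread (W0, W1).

(2, 6)

e1 (invocation 1): nothing precedes it; W1's component alone gives (0, 1)
merge at e2 (invoked 3): VC(e1)=(0, 1), own-thread bump on W1 → (0, 2)
merge at e3 (invoked 4): VC(e1)=(0, 1), own-thread bump on W0 → (1, 1)
merge at e4 (invoked 6): VC(e1)=(0, 1), VC(e2)=(0, 2), own-thread bump on W1 → (0, 3)
merge at e7 (invoked 12): VC(e3)=(1, 1), own-thread bump on W0 → (2, 1)
merge at e5 (invoked 9): VC(e1)=(0, 1), VC(e4)=(0, 3), own-thread bump on W1 → (0, 4)
merge at e6 (invoked 11): VC(e5)=(0, 4), VC(e7)=(2, 1), own-thread bump on W1 → (2, 5)
merge at e8 (invoked 14): VC(e6)=(2, 5), own-thread bump on W1 → (2, 6)
merge at e10 (invoked 19): VC(e8)=(2, 6), own-thread bump on W1 → (2, 7)
merge at e9 (invoked 17): VC(e7)=(2, 1), VC(e8)=(2, 6), own-thread bump on W0 → (3, 6)
merge at e11 (invoked 20): VC(e9)=(3, 6), own-thread bump on W0 → (4, 6)
merge at e12 (invoked 22): VC(e11)=(4, 6), own-thread bump on W0 → (5, 6)
target: VC(e8) = (2, 6)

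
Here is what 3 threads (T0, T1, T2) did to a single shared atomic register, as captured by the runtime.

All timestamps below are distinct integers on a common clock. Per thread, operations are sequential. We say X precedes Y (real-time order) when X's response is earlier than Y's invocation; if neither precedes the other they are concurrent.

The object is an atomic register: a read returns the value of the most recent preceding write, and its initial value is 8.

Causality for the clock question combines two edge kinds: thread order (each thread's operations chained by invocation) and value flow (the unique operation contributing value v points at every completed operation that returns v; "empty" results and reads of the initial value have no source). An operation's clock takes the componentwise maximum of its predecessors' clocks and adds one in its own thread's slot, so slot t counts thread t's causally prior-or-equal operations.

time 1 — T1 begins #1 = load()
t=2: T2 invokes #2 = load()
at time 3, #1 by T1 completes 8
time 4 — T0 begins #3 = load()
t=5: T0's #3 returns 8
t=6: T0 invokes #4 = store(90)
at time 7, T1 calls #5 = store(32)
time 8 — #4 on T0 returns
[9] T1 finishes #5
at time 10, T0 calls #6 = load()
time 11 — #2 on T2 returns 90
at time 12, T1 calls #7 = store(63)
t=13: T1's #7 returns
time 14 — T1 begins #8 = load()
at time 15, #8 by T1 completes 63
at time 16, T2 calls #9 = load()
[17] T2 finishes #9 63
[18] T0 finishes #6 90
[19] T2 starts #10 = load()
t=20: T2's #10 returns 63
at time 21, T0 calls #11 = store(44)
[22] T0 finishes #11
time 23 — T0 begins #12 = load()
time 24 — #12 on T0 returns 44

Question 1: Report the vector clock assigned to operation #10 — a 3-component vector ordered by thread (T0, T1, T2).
(2, 3, 3)

no predecessors for #1 (invoked 1): T1 increments from zero → (0, 1, 0)
no predecessors for #3 (invoked 4): T0 increments from zero → (1, 0, 0)
#5 (invocation 7): componentwise max over VC(#1)=(0, 1, 0), +1 at T1, giving (0, 2, 0)
#4 (invocation 6): componentwise max over VC(#3)=(1, 0, 0), +1 at T0, giving (2, 0, 0)
#7 (invocation 12): componentwise max over VC(#5)=(0, 2, 0), +1 at T1, giving (0, 3, 0)
#2 (invocation 2): componentwise max over VC(#4)=(2, 0, 0), +1 at T2, giving (2, 0, 1)
#6 (invocation 10): componentwise max over VC(#4)=(2, 0, 0), +1 at T0, giving (3, 0, 0)
#8 (invocation 14): componentwise max over VC(#7)=(0, 3, 0), +1 at T1, giving (0, 4, 0)
#11 (invocation 21): componentwise max over VC(#6)=(3, 0, 0), +1 at T0, giving (4, 0, 0)
#12 (invocation 23): componentwise max over VC(#11)=(4, 0, 0), +1 at T0, giving (5, 0, 0)
#9 (invocation 16): componentwise max over VC(#2)=(2, 0, 1), VC(#7)=(0, 3, 0), +1 at T2, giving (2, 3, 2)
#10 (invocation 19): componentwise max over VC(#7)=(0, 3, 0), VC(#9)=(2, 3, 2), +1 at T2, giving (2, 3, 3)
target: VC(#10) = (2, 3, 3)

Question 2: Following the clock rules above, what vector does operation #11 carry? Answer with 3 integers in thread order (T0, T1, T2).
(4, 0, 0)

invoked at 1, #1 has no predecessors; its own T1 bump gives (0, 1, 0)
invoked at 4, #3 has no predecessors; its own T0 bump gives (1, 0, 0)
from VC(#1)=(0, 1, 0), #5 (invoked 7) maxes components and bumps T1 → (0, 2, 0)
from VC(#3)=(1, 0, 0), #4 (invoked 6) maxes components and bumps T0 → (2, 0, 0)
from VC(#5)=(0, 2, 0), #7 (invoked 12) maxes components and bumps T1 → (0, 3, 0)
from VC(#4)=(2, 0, 0), #2 (invoked 2) maxes components and bumps T2 → (2, 0, 1)
from VC(#4)=(2, 0, 0), #6 (invoked 10) maxes components and bumps T0 → (3, 0, 0)
from VC(#7)=(0, 3, 0), #8 (invoked 14) maxes components and bumps T1 → (0, 4, 0)
from VC(#6)=(3, 0, 0), #11 (invoked 21) maxes components and bumps T0 → (4, 0, 0)
from VC(#11)=(4, 0, 0), #12 (invoked 23) maxes components and bumps T0 → (5, 0, 0)
from VC(#2)=(2, 0, 1), VC(#7)=(0, 3, 0), #9 (invoked 16) maxes components and bumps T2 → (2, 3, 2)
from VC(#7)=(0, 3, 0), VC(#9)=(2, 3, 2), #10 (invoked 19) maxes components and bumps T2 → (2, 3, 3)
target: VC(#11) = (4, 0, 0)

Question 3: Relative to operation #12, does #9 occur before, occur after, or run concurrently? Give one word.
before

#9 spans [16,17], #12 spans [23,24]
resp(#9)=17 < inv(#12)=23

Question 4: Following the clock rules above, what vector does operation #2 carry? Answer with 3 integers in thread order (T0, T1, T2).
(2, 0, 1)

#1, invoked 1, has no incoming edges; only T1's bump applies → (0, 1, 0)
#3, invoked 4, has no incoming edges; only T0's bump applies → (1, 0, 0)
VC(#5, invoked at 7): max of VC(#1)=(0, 1, 0), then +1 on thread T1 → (0, 2, 0)
VC(#4, invoked at 6): max of VC(#3)=(1, 0, 0), then +1 on thread T0 → (2, 0, 0)
VC(#7, invoked at 12): max of VC(#5)=(0, 2, 0), then +1 on thread T1 → (0, 3, 0)
VC(#2, invoked at 2): max of VC(#4)=(2, 0, 0), then +1 on thread T2 → (2, 0, 1)
VC(#6, invoked at 10): max of VC(#4)=(2, 0, 0), then +1 on thread T0 → (3, 0, 0)
VC(#8, invoked at 14): max of VC(#7)=(0, 3, 0), then +1 on thread T1 → (0, 4, 0)
VC(#11, invoked at 21): max of VC(#6)=(3, 0, 0), then +1 on thread T0 → (4, 0, 0)
VC(#12, invoked at 23): max of VC(#11)=(4, 0, 0), then +1 on thread T0 → (5, 0, 0)
VC(#9, invoked at 16): max of VC(#2)=(2, 0, 1), VC(#7)=(0, 3, 0), then +1 on thread T2 → (2, 3, 2)
VC(#10, invoked at 19): max of VC(#7)=(0, 3, 0), VC(#9)=(2, 3, 2), then +1 on thread T2 → (2, 3, 3)
target: VC(#2) = (2, 0, 1)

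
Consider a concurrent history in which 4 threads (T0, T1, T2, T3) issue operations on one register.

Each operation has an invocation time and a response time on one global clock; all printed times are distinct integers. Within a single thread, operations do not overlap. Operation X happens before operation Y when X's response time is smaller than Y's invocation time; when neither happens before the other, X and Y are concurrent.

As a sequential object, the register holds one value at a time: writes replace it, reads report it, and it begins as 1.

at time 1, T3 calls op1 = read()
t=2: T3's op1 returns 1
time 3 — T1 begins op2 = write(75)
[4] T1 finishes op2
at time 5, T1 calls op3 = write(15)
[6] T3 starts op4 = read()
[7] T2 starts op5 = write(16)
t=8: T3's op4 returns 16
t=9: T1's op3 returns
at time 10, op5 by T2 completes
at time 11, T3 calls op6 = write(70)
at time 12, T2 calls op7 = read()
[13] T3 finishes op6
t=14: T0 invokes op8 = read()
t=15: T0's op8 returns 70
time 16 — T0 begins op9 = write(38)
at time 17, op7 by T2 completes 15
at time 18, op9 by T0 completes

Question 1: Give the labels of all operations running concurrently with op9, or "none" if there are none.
Answer: op7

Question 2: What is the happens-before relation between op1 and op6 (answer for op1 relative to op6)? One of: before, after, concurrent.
Answer: before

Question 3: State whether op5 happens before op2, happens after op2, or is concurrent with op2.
Answer: after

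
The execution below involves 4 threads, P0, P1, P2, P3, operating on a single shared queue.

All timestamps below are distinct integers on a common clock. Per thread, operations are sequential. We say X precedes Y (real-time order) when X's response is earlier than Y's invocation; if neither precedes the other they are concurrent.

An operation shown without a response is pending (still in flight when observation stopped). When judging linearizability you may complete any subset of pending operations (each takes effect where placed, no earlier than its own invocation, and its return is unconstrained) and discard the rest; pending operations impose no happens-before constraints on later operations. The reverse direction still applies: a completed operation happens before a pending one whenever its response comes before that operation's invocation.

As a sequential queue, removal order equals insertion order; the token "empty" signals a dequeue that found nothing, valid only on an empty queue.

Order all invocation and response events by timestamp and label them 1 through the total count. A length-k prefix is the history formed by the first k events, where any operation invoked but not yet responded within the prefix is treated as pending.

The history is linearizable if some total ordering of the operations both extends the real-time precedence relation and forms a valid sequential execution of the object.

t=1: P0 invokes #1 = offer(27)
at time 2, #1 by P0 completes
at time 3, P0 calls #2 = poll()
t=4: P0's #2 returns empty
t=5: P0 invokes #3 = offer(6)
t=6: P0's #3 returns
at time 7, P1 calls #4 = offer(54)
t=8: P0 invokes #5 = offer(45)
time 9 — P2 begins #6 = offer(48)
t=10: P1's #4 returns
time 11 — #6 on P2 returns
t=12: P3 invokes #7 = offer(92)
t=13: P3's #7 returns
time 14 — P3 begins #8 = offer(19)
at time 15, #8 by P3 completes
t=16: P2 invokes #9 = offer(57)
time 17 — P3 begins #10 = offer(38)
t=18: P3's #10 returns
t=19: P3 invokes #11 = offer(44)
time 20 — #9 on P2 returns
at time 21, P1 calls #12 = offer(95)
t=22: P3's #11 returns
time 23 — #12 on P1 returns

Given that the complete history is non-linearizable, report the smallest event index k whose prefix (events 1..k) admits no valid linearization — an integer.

4

one valid order for events 1..3 is #1:
1. #1 offer(27), leaving queue <27>
event 4 — #2's response, time 4 — after it, nothing linearizes
for example #1, #2 fails at step 2: #2 poll() → empty is not legal there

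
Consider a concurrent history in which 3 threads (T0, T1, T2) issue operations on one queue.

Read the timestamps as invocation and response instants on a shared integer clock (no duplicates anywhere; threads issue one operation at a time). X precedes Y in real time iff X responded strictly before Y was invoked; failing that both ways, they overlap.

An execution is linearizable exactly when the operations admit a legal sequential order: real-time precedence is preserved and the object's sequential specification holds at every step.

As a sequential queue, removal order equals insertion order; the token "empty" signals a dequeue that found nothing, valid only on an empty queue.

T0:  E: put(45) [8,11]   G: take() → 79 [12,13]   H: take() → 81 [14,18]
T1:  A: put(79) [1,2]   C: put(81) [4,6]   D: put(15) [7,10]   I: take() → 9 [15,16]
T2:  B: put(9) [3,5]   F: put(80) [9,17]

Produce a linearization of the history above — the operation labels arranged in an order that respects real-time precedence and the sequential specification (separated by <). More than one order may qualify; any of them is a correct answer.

A < B < C < D < E < F < G < I < H

step 1: A put(79) — queue <79>
step 2: B put(9) — queue <79,9>
step 3: C put(81) — queue <79,9,81>
step 4: D put(15) — queue <79,9,81,15>
step 5: E put(45) — queue <79,9,81,15,45>
step 6: F put(80) — queue <79,9,81,15,45,80>
step 7: G take() → 79 — queue <9,81,15,45,80>
step 8: I take() → 9 — queue <81,15,45,80>
step 9: H take() → 81 — queue <15,45,80>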